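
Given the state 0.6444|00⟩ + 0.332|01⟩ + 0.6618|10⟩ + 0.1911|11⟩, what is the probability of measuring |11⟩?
0.03652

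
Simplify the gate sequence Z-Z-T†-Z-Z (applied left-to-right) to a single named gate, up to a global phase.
T†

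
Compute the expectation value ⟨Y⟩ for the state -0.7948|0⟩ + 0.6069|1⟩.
0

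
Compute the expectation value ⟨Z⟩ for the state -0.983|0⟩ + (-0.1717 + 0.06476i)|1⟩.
0.9326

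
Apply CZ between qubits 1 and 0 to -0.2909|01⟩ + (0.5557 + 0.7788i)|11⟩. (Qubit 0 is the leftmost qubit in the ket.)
-0.2909|01⟩ + (-0.5557 - 0.7788i)|11⟩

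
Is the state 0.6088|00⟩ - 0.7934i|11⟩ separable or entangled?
Entangled

Writing the state as a|00⟩ + b|01⟩ + c|10⟩ + d|11⟩, it is a product state iff ad − bc = 0.
Here (a, b, c, d) = (0.6088, 0, 0, -0.7934i): ad − bc = (0.6088)(-0.7934i) − (0)(0) = -0.483i ≠ 0, so the state is entangled.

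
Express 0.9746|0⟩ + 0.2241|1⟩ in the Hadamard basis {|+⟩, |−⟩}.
0.8476|+⟩ + 0.5307|−⟩

With |ψ⟩ = α|0⟩ + β|1⟩, the Hadamard-basis coefficients are ⟨+|ψ⟩ = (α + β)/√2 and ⟨−|ψ⟩ = (α − β)/√2.
Here α = 0.9746, β = 0.2241: (α + β)/√2 = 0.8476, (α − β)/√2 = 0.5307.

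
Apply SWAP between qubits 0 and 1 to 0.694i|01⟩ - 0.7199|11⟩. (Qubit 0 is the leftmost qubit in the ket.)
0.694i|10⟩ - 0.7199|11⟩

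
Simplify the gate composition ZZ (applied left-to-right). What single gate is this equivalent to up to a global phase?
I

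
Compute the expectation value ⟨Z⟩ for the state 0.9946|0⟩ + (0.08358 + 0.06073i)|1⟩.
0.9786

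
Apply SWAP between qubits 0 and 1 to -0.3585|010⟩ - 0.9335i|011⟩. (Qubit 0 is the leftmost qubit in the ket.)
-0.3585|100⟩ - 0.9335i|101⟩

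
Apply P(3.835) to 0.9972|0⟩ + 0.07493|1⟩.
0.9972|0⟩ + (-0.05763 - 0.04789i)|1⟩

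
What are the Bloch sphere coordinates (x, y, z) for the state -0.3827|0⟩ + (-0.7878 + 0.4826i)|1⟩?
(0.603, -0.3694, -0.7071)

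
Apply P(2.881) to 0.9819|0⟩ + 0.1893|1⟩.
0.9819|0⟩ + (-0.1829 + 0.04877i)|1⟩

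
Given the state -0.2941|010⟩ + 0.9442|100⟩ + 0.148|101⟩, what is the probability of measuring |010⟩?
0.08649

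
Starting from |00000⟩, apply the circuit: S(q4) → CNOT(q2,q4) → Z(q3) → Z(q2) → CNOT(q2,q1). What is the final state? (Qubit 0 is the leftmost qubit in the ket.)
|00000⟩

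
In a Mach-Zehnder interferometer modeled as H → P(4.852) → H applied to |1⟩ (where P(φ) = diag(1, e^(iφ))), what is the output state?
(0.4304 + 0.4951i)|0⟩ + (0.5696 - 0.4951i)|1⟩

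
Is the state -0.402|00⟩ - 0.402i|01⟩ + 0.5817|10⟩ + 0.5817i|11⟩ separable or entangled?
Separable

Writing the state as a|00⟩ + b|01⟩ + c|10⟩ + d|11⟩, it is a product state iff ad − bc = 0.
Here (a, b, c, d) = (-0.402, -0.402i, 0.5817, 0.5817i): ad − bc = (-0.402)(0.5817i) − (-0.402i)(0.5817) = 0, so the state is separable.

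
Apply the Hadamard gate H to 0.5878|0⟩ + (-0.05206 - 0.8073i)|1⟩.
(0.3788 - 0.5708i)|0⟩ + (0.4524 + 0.5708i)|1⟩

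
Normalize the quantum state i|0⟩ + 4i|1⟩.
0.2425i|0⟩ + 0.9701i|1⟩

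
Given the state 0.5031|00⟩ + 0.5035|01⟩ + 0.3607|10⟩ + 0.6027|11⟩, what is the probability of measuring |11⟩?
0.3632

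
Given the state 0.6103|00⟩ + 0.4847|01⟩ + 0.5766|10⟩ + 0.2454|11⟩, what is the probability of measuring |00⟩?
0.3725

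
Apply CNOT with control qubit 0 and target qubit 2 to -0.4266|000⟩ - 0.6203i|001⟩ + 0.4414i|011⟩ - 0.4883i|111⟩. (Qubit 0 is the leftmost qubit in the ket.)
-0.4266|000⟩ - 0.6203i|001⟩ + 0.4414i|011⟩ - 0.4883i|110⟩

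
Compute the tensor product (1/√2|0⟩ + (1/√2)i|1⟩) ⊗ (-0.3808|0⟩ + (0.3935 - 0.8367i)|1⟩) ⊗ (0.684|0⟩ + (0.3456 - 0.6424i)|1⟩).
-0.1842|000⟩ + (-0.09306 + 0.173i)|001⟩ + (0.1903 - 0.4047i)|010⟩ + (-0.2839 - 0.3832i)|011⟩ - 0.1842i|100⟩ + (-0.173 - 0.09306i)|101⟩ + (0.4047 + 0.1903i)|110⟩ + (0.3832 - 0.2839i)|111⟩

amp(|b₁b₂…⟩) = product of the factor amplitudes for bits b₁, b₂, …; only kets whose every factor amplitude is nonzero survive.
|000⟩: (1/√2)(-0.3808)(0.684) = -0.1842
|001⟩: (1/√2)(-0.3808)(0.3456 - 0.6424i) = (-0.09306 + 0.173i)
|010⟩: (1/√2)(0.3935 - 0.8367i)(0.684) = (0.1903 - 0.4047i)
|011⟩: (1/√2)(0.3935 - 0.8367i)(0.3456 - 0.6424i) = (-0.2839 - 0.3832i)
|100⟩: ((1/√2)i)(-0.3808)(0.684) = -0.1842i
|101⟩: ((1/√2)i)(-0.3808)(0.3456 - 0.6424i) = (-0.173 - 0.09306i)
|110⟩: ((1/√2)i)(0.3935 - 0.8367i)(0.684) = (0.4047 + 0.1903i)
|111⟩: ((1/√2)i)(0.3935 - 0.8367i)(0.3456 - 0.6424i) = (0.3832 - 0.2839i)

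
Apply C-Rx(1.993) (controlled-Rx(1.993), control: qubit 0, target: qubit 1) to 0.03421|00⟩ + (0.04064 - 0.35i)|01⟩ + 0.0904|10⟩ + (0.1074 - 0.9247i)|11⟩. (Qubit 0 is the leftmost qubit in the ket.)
0.03421|00⟩ + (0.04064 - 0.35i)|01⟩ + (-0.7272 - 0.09017i)|10⟩ + (0.05834 - 0.5782i)|11⟩

C-Rx(1.993) leaves the control-|0⟩ kets |00⟩, |01⟩ unchanged and applies Rx(1.993) to qubit 1 on the control-|1⟩ pair (|10⟩, |11⟩).
Rx(1.993) = [[cos(θ/2), −i·sin(θ/2)], [−i·sin(θ/2), cos(θ/2)]]; θ = 1.993, cos(θ/2) ≈ 0.543244, sin(θ/2) ≈ 0.839575.
With a = amp(|10⟩) = 0.0904 and b = amp(|11⟩) = (0.1074 - 0.9247i):
new amp(|10⟩) = (0.543244)·a + (-0.839575i)·b = (-0.7272 - 0.09017i)
new amp(|11⟩) = (-0.839575i)·a + (0.543244)·b = (0.05834 - 0.5782i)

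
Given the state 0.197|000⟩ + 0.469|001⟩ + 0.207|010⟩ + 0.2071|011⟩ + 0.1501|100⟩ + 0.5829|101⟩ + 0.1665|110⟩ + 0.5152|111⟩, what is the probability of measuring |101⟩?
0.3398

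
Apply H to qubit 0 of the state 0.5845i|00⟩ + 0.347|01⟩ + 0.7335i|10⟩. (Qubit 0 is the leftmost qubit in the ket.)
0.932i|00⟩ + 0.2454|01⟩ - 0.1054i|10⟩ + 0.2454|11⟩

H on qubit 0 mixes each pair of kets that differ only in qubit 0: amplitudes (a, b) of (|…0…⟩, |…1…⟩) become ((a + b)/√2, (a − b)/√2). Kets absent from the input have amplitude 0.
(|00⟩, |10⟩): (a, b) = (0.5845i, 0.7335i) → (0.932i, -0.1054i)
(|01⟩, |11⟩): (a, b) = (0.347, 0) → (0.2454, 0.2454)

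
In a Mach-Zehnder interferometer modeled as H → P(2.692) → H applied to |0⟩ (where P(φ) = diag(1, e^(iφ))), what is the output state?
(0.04969 + 0.2173i)|0⟩ + (0.9503 - 0.2173i)|1⟩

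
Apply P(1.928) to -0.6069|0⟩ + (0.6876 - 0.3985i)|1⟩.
-0.6069|0⟩ + (0.1329 + 0.7835i)|1⟩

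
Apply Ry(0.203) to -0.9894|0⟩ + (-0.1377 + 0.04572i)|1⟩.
(-0.9704 - 0.004633i)|0⟩ + (-0.2372 + 0.04548i)|1⟩

Ry(0.203) = [[cos(θ/2), −sin(θ/2)], [sin(θ/2), cos(θ/2)]]; θ = 0.203, cos(θ/2) ≈ 0.994853, sin(θ/2) ≈ 0.101326.
With a = amp(|0⟩) = -0.9894 and b = amp(|1⟩) = (-0.1377 + 0.04572i):
new amp(|0⟩) = (0.994853)·a + (-0.101326)·b = (-0.9704 - 0.004633i)
new amp(|1⟩) = (0.101326)·a + (0.994853)·b = (-0.2372 + 0.04548i)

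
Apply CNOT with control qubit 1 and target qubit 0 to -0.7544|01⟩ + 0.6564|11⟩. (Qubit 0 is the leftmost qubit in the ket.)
0.6564|01⟩ - 0.7544|11⟩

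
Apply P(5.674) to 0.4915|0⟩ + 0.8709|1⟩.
0.4915|0⟩ + (0.7142 - 0.4983i)|1⟩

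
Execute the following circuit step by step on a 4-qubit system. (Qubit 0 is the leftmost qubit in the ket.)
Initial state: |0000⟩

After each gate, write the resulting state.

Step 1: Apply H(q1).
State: 1/√2|0000⟩ + 1/√2|0100⟩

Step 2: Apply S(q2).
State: 1/√2|0000⟩ + 1/√2|0100⟩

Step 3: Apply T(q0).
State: 1/√2|0000⟩ + 1/√2|0100⟩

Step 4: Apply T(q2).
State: 1/√2|0000⟩ + 1/√2|0100⟩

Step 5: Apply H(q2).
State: 1/2|0000⟩ + 1/2|0010⟩ + 1/2|0100⟩ + 1/2|0110⟩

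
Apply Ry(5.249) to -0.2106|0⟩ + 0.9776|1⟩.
-0.3002|0⟩ - 0.9539|1⟩

Ry(5.249) = [[cos(θ/2), −sin(θ/2)], [sin(θ/2), cos(θ/2)]]; θ = 5.249, cos(θ/2) ≈ -0.86926, sin(θ/2) ≈ 0.494355.
With a = amp(|0⟩) = -0.2106 and b = amp(|1⟩) = 0.9776:
new amp(|0⟩) = (-0.86926)·a + (-0.494355)·b = -0.3002
new amp(|1⟩) = (0.494355)·a + (-0.86926)·b = -0.9539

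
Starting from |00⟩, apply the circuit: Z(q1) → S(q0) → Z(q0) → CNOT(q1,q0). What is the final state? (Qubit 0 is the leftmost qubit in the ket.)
|00⟩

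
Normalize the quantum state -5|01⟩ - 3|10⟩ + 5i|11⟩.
-0.6509|01⟩ - 0.3906|10⟩ + 0.6509i|11⟩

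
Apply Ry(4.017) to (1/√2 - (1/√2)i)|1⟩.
(-0.6404 + 0.6404i)|0⟩ + (-0.2997 + 0.2997i)|1⟩

Ry(4.017) = [[cos(θ/2), −sin(θ/2)], [sin(θ/2), cos(θ/2)]]; θ = 4.017, cos(θ/2) ≈ -0.423861, sin(θ/2) ≈ 0.905727.
With a = amp(|0⟩) = 0 and b = amp(|1⟩) = (1/√2 - (1/√2)i):
new amp(|0⟩) = (-0.423861)·a + (-0.905727)·b = (-0.6404 + 0.6404i)
new amp(|1⟩) = (0.905727)·a + (-0.423861)·b = (-0.2997 + 0.2997i)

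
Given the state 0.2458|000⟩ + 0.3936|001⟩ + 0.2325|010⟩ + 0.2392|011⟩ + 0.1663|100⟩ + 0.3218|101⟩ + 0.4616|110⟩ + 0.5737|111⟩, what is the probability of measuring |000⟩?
0.06042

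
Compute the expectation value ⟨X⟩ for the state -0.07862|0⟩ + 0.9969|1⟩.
-0.1568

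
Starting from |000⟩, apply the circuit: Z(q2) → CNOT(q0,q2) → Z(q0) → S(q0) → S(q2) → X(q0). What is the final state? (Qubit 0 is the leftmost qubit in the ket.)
|100⟩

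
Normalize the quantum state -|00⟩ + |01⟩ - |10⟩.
-1/√3|00⟩ + 1/√3|01⟩ - 1/√3|10⟩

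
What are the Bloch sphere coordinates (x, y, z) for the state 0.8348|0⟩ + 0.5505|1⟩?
(0.9191, 0, 0.3938)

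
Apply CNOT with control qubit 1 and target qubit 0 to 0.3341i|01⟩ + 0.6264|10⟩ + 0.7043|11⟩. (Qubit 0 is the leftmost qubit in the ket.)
0.7043|01⟩ + 0.6264|10⟩ + 0.3341i|11⟩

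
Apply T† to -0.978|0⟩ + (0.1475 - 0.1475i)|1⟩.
-0.978|0⟩ - 0.2086i|1⟩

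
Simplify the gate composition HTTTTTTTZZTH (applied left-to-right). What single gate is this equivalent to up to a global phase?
I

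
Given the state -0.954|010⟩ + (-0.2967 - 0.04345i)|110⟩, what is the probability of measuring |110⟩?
0.08992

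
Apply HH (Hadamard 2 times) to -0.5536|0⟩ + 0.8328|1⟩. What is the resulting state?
-0.5536|0⟩ + 0.8328|1⟩

H² = I, so an even number of Hadamards cancels: H^2 = I and the state is unchanged.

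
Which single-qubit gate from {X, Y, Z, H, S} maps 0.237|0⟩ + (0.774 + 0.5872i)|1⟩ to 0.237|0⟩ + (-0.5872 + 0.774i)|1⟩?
S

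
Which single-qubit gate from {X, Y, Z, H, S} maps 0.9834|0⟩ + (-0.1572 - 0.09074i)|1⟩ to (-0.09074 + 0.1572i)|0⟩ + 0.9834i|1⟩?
Y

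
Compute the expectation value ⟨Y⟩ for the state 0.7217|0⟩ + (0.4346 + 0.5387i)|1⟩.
0.7776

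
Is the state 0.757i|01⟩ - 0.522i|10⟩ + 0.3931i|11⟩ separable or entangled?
Entangled

Writing the state as a|00⟩ + b|01⟩ + c|10⟩ + d|11⟩, it is a product state iff ad − bc = 0.
Here (a, b, c, d) = (0, 0.757i, -0.522i, 0.3931i): ad − bc = (0)(0.3931i) − (0.757i)(-0.522i) = -0.3952 ≠ 0, so the state is entangled.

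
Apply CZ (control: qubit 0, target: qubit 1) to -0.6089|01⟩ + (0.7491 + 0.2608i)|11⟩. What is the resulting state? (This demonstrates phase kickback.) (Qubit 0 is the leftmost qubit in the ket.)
-0.6089|01⟩ + (-0.7491 - 0.2608i)|11⟩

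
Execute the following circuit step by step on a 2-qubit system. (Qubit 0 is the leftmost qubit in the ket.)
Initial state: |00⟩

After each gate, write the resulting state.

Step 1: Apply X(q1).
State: |01⟩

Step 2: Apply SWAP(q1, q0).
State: |10⟩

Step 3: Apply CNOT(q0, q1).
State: |11⟩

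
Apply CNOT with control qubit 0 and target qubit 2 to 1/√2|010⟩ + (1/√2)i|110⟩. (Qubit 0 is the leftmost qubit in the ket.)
1/√2|010⟩ + (1/√2)i|111⟩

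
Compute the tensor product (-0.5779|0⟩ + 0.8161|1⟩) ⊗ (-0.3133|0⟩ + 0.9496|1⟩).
0.1811|00⟩ - 0.5488|01⟩ - 0.2557|10⟩ + 0.775|11⟩

amp(|b₁b₂…⟩) = product of the factor amplitudes for bits b₁, b₂, …; only kets whose every factor amplitude is nonzero survive.
|00⟩: (-0.5779)(-0.3133) = 0.1811
|01⟩: (-0.5779)(0.9496) = -0.5488
|10⟩: (0.8161)(-0.3133) = -0.2557
|11⟩: (0.8161)(0.9496) = 0.775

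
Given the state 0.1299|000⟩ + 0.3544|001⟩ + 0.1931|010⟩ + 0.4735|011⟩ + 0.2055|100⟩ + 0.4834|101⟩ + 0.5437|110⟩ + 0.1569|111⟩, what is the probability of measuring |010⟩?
0.03729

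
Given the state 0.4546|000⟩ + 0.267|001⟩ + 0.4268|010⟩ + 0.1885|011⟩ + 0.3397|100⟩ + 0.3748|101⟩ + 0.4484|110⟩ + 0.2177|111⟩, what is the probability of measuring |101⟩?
0.1405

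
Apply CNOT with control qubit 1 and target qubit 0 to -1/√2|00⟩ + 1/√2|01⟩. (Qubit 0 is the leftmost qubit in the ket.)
-1/√2|00⟩ + 1/√2|11⟩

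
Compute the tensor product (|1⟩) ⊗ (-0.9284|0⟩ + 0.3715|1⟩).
-0.9284|10⟩ + 0.3715|11⟩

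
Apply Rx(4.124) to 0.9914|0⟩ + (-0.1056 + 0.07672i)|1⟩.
(-0.4 + 0.09311i)|0⟩ + (0.04981 - 0.9104i)|1⟩

Rx(4.124) = [[cos(θ/2), −i·sin(θ/2)], [−i·sin(θ/2), cos(θ/2)]]; θ = 4.124, cos(θ/2) ≈ -0.471688, sin(θ/2) ≈ 0.881766.
With a = amp(|0⟩) = 0.9914 and b = amp(|1⟩) = (-0.1056 + 0.07672i):
new amp(|0⟩) = (-0.471688)·a + (-0.881766i)·b = (-0.4 + 0.09311i)
new amp(|1⟩) = (-0.881766i)·a + (-0.471688)·b = (0.04981 - 0.9104i)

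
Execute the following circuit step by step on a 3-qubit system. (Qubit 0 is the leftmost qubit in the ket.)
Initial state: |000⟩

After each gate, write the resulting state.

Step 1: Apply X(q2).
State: |001⟩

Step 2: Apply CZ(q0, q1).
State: |001⟩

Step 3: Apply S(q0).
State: |001⟩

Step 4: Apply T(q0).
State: |001⟩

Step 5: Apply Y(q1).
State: i|011⟩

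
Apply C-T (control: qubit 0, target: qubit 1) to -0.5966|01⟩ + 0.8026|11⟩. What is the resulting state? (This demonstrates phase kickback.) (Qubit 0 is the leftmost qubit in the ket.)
-0.5966|01⟩ + (0.5675 + 0.5675i)|11⟩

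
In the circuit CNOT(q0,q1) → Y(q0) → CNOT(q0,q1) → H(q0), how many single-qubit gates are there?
2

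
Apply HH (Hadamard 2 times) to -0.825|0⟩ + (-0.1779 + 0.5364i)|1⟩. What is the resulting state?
-0.825|0⟩ + (-0.1779 + 0.5364i)|1⟩

H² = I, so an even number of Hadamards cancels: H^2 = I and the state is unchanged.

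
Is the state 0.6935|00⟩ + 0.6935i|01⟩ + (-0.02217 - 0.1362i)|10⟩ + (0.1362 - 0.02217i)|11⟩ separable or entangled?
Separable

Writing the state as a|00⟩ + b|01⟩ + c|10⟩ + d|11⟩, it is a product state iff ad − bc = 0.
Here (a, b, c, d) = (0.6935, 0.6935i, (-0.02217 - 0.1362i), (0.1362 - 0.02217i)): ad − bc = (0.6935)(0.1362 - 0.02217i) − (0.6935i)(-0.02217 - 0.1362i) = 0, so the state is separable.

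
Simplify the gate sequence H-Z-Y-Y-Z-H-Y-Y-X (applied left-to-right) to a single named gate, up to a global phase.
X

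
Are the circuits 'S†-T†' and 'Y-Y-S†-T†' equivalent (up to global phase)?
Yes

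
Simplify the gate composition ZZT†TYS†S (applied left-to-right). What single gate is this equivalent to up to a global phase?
Y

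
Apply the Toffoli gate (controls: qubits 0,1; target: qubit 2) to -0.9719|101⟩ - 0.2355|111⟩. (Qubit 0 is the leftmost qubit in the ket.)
-0.9719|101⟩ - 0.2355|110⟩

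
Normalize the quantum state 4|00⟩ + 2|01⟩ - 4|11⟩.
0.6667|00⟩ + 0.3333|01⟩ - 0.6667|11⟩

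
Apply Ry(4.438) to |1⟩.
-0.7972|0⟩ - 0.6038|1⟩

Ry(4.438) = [[cos(θ/2), −sin(θ/2)], [sin(θ/2), cos(θ/2)]]; θ = 4.438, cos(θ/2) ≈ -0.603755, sin(θ/2) ≈ 0.79717.
With a = amp(|0⟩) = 0 and b = amp(|1⟩) = 1:
new amp(|0⟩) = (-0.603755)·a + (-0.79717)·b = -0.7972
new amp(|1⟩) = (0.79717)·a + (-0.603755)·b = -0.6038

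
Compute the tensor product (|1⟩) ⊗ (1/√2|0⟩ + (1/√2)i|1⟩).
1/√2|10⟩ + (1/√2)i|11⟩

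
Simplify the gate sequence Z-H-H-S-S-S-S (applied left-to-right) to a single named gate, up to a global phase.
Z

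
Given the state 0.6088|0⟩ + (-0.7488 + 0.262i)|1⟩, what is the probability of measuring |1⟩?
0.6293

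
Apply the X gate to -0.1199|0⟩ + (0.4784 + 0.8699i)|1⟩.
(0.4784 + 0.8699i)|0⟩ - 0.1199|1⟩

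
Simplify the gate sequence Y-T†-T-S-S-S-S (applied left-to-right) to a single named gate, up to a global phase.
Y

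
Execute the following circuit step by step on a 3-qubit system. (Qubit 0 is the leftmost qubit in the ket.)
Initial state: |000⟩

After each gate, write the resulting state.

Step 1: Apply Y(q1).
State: i|010⟩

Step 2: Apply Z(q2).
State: i|010⟩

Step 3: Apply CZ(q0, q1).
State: i|010⟩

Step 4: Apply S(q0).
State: i|010⟩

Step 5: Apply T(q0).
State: i|010⟩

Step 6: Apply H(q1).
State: (1/√2)i|000⟩ - (1/√2)i|010⟩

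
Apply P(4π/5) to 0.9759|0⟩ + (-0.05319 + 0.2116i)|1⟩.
0.9759|0⟩ + (-0.08134 - 0.2025i)|1⟩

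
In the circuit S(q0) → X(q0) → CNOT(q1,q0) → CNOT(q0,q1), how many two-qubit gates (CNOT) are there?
2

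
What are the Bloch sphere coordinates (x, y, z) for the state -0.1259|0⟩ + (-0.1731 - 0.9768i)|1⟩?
(0.04359, 0.246, -0.9683)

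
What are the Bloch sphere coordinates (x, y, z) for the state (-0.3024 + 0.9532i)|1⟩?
(0, 0, -1)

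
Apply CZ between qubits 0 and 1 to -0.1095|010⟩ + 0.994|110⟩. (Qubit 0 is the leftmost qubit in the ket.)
-0.1095|010⟩ - 0.994|110⟩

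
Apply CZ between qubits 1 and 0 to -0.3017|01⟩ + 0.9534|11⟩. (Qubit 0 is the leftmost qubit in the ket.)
-0.3017|01⟩ - 0.9534|11⟩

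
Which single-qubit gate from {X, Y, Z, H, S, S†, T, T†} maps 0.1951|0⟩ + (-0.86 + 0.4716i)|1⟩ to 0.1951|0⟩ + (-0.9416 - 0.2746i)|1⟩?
T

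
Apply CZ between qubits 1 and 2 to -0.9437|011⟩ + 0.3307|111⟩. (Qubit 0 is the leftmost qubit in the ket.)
0.9437|011⟩ - 0.3307|111⟩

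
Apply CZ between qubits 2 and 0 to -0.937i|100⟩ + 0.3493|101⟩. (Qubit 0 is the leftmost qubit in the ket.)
-0.937i|100⟩ - 0.3493|101⟩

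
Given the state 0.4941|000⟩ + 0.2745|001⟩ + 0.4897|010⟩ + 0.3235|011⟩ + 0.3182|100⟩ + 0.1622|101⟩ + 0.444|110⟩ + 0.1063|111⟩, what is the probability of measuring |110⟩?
0.1971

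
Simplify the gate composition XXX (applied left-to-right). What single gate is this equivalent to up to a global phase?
X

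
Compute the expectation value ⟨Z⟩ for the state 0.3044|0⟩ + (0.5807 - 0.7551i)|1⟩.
-0.8147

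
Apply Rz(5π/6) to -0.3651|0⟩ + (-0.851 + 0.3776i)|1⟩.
(-0.09449 + 0.3527i)|0⟩ + (-0.585 - 0.7243i)|1⟩

Rz(5π/6) = [[e^(−iθ/2), 0], [0, e^(iθ/2)]] with e^(±iθ/2) = cos(θ/2) ± i·sin(θ/2); θ = 5π/6, cos(θ/2) ≈ 0.258819, sin(θ/2) ≈ 0.965926.
With a = amp(|0⟩) = -0.3651 and b = amp(|1⟩) = (-0.851 + 0.3776i):
new amp(|0⟩) = (0.258819 - 0.965926i)·a = (-0.09449 + 0.3527i)
new amp(|1⟩) = (0.258819 + 0.965926i)·b = (-0.585 - 0.7243i)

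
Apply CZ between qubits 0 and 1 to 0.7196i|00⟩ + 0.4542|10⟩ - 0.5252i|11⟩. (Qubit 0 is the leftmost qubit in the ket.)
0.7196i|00⟩ + 0.4542|10⟩ + 0.5252i|11⟩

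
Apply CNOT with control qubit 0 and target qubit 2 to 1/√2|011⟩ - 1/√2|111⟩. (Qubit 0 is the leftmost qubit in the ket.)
1/√2|011⟩ - 1/√2|110⟩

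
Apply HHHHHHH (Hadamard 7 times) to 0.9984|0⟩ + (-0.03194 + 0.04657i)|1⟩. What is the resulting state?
(0.6834 + 0.03293i)|0⟩ + (0.7286 - 0.03293i)|1⟩

H² = I, so H^7 = H: a single Hadamard. With (a, b) = (0.9984, (-0.03194 + 0.04657i)), H gives ((a + b)/√2, (a − b)/√2) = ((0.6834 + 0.03293i), (0.7286 - 0.03293i)).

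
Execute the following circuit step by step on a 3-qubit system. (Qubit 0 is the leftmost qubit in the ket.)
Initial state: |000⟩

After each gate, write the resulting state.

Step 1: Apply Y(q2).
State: i|001⟩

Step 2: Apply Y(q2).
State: |000⟩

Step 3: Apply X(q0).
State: |100⟩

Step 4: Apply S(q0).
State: i|100⟩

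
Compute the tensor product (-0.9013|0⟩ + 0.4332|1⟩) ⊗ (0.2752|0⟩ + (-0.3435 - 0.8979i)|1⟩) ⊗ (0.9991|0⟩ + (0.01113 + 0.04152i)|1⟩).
-0.2478|000⟩ + (-0.002761 - 0.0103i)|001⟩ + (0.3093 + 0.8085i)|010⟩ + (-0.03016 + 0.02186i)|011⟩ + 0.1191|100⟩ + (0.001327 + 0.00495i)|101⟩ + (-0.1487 - 0.3886i)|110⟩ + (0.01449 - 0.01051i)|111⟩

amp(|b₁b₂…⟩) = product of the factor amplitudes for bits b₁, b₂, …; only kets whose every factor amplitude is nonzero survive.
|000⟩: (-0.9013)(0.2752)(0.9991) = -0.2478
|001⟩: (-0.9013)(0.2752)(0.01113 + 0.04152i) = (-0.002761 - 0.0103i)
|010⟩: (-0.9013)(-0.3435 - 0.8979i)(0.9991) = (0.3093 + 0.8085i)
|011⟩: (-0.9013)(-0.3435 - 0.8979i)(0.01113 + 0.04152i) = (-0.03016 + 0.02186i)
|100⟩: (0.4332)(0.2752)(0.9991) = 0.1191
|101⟩: (0.4332)(0.2752)(0.01113 + 0.04152i) = (0.001327 + 0.00495i)
|110⟩: (0.4332)(-0.3435 - 0.8979i)(0.9991) = (-0.1487 - 0.3886i)
|111⟩: (0.4332)(-0.3435 - 0.8979i)(0.01113 + 0.04152i) = (0.01449 - 0.01051i)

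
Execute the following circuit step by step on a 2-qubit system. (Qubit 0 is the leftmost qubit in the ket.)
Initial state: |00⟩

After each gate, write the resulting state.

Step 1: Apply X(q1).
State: |01⟩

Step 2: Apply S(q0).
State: |01⟩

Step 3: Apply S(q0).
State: |01⟩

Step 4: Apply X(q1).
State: |00⟩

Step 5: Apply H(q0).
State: 1/√2|00⟩ + 1/√2|10⟩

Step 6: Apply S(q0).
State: 1/√2|00⟩ + (1/√2)i|10⟩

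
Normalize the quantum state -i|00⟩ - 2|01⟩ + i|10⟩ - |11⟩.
-(1/√7)i|00⟩ - 0.7559|01⟩ + (1/√7)i|10⟩ - 1/√7|11⟩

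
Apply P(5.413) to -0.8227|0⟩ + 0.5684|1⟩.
-0.8227|0⟩ + (0.3664 - 0.4345i)|1⟩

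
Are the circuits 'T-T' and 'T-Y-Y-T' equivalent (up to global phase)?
Yes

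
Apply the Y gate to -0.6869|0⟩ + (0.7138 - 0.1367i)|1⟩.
(-0.1367 - 0.7138i)|0⟩ - 0.6869i|1⟩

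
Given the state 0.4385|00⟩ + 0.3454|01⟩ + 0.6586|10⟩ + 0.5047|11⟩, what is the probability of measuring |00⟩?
0.1923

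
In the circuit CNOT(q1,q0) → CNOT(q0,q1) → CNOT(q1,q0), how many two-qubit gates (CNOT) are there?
3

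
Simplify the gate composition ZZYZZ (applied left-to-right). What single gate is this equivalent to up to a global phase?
Y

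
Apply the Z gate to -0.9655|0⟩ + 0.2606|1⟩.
-0.9655|0⟩ - 0.2606|1⟩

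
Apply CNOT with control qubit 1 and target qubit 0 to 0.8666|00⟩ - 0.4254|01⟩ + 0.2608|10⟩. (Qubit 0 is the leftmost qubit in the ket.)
0.8666|00⟩ + 0.2608|10⟩ - 0.4254|11⟩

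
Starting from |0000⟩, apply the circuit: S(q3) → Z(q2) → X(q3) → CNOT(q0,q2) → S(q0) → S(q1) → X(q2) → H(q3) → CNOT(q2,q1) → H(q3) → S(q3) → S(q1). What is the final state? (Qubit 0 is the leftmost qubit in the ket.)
-|0111⟩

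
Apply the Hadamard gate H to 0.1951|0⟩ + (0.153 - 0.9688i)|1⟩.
(0.2461 - 0.685i)|0⟩ + (0.02977 + 0.685i)|1⟩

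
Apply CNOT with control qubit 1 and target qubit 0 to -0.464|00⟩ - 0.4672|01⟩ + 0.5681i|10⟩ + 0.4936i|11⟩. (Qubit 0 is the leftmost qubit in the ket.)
-0.464|00⟩ + 0.4936i|01⟩ + 0.5681i|10⟩ - 0.4672|11⟩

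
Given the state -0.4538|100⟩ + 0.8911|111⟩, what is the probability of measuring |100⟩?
0.2059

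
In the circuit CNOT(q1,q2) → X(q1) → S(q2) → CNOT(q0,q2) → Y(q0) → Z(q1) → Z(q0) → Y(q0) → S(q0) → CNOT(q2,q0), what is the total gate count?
10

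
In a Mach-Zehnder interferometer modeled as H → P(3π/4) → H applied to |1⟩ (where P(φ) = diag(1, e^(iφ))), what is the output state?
(0.8536 - (1/√8)i)|0⟩ + (0.1464 + (1/√8)i)|1⟩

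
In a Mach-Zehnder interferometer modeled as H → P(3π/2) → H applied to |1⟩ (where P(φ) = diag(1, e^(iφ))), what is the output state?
(1/2 + (1/2)i)|0⟩ + (1/2 - (1/2)i)|1⟩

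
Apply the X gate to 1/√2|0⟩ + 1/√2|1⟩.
1/√2|0⟩ + 1/√2|1⟩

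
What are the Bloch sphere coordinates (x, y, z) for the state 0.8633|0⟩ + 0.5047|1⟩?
(0.8714, 0, 0.4906)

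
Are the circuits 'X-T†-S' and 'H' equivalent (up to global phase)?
No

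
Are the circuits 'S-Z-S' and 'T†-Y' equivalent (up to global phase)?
No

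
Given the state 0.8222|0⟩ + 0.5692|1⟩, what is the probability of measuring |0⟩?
0.676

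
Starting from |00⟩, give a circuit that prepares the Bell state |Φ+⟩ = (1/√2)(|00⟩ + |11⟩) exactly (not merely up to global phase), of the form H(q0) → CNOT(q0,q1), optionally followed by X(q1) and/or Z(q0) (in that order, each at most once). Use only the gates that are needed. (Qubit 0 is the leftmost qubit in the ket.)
H(q0) → CNOT(q0,q1)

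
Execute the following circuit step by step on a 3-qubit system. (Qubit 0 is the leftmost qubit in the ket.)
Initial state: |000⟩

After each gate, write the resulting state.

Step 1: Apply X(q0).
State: |100⟩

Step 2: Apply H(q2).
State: 1/√2|100⟩ + 1/√2|101⟩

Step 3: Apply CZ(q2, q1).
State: 1/√2|100⟩ + 1/√2|101⟩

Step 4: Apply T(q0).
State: (1/2 + (1/2)i)|100⟩ + (1/2 + (1/2)i)|101⟩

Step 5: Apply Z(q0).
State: (-1/2 - (1/2)i)|100⟩ + (-1/2 - (1/2)i)|101⟩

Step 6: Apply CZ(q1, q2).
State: (-1/2 - (1/2)i)|100⟩ + (-1/2 - (1/2)i)|101⟩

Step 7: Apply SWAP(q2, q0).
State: (-1/2 - (1/2)i)|001⟩ + (-1/2 - (1/2)i)|101⟩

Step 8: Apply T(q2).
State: -(1/√2)i|001⟩ - (1/√2)i|101⟩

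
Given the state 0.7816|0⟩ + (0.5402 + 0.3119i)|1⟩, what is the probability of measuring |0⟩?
0.6109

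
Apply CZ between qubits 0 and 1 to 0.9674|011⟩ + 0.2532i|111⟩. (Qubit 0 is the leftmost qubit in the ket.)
0.9674|011⟩ - 0.2532i|111⟩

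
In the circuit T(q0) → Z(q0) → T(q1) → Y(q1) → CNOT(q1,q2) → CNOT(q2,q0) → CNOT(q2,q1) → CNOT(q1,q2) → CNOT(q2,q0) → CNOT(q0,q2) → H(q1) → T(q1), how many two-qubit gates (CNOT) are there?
6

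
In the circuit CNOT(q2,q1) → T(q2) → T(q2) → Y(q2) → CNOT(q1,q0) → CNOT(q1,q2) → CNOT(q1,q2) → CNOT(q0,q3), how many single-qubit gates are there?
3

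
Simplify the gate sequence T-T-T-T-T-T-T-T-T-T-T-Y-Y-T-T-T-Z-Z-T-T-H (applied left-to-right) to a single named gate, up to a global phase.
H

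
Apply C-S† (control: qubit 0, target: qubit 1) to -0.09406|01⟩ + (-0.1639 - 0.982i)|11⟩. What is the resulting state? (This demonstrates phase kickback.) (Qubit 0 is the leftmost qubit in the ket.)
-0.09406|01⟩ + (-0.982 + 0.1639i)|11⟩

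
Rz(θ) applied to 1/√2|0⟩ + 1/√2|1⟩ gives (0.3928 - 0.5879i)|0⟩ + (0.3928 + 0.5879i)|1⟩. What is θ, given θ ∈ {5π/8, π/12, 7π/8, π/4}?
5π/8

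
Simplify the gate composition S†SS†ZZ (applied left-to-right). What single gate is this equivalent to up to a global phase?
S†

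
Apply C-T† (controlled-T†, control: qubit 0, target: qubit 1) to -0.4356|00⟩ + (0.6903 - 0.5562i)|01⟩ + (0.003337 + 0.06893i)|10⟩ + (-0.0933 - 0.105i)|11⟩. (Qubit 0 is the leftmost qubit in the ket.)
-0.4356|00⟩ + (0.6903 - 0.5562i)|01⟩ + (0.003337 + 0.06893i)|10⟩ + (-0.1402 - 0.008273i)|11⟩

C-T† leaves the control-|0⟩ kets |00⟩, |01⟩ unchanged and applies T† to qubit 1 on the control-|1⟩ pair (|10⟩, |11⟩).
T† = [[1, 0], [0, (1/√2 - (1/√2)i)]].
With a = amp(|10⟩) = (0.003337 + 0.06893i) and b = amp(|11⟩) = (-0.0933 - 0.105i):
new amp(|10⟩) = (1)·a = (0.003337 + 0.06893i)
new amp(|11⟩) = (1/√2 - (1/√2)i)·b = (-0.1402 - 0.008273i)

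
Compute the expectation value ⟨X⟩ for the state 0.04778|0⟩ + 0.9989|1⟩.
0.09545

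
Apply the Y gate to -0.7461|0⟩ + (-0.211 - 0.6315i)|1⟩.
(-0.6315 + 0.211i)|0⟩ - 0.7461i|1⟩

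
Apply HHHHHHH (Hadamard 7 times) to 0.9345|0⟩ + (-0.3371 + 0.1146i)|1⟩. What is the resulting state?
(0.4224 + 0.08103i)|0⟩ + (0.8992 - 0.08103i)|1⟩

H² = I, so H^7 = H: a single Hadamard. With (a, b) = (0.9345, (-0.3371 + 0.1146i)), H gives ((a + b)/√2, (a − b)/√2) = ((0.4224 + 0.08103i), (0.8992 - 0.08103i)).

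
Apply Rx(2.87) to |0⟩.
0.1354|0⟩ - 0.9908i|1⟩

Rx(2.87) = [[cos(θ/2), −i·sin(θ/2)], [−i·sin(θ/2), cos(θ/2)]]; θ = 2.87, cos(θ/2) ≈ 0.135379, sin(θ/2) ≈ 0.990794.
With a = amp(|0⟩) = 1 and b = amp(|1⟩) = 0:
new amp(|0⟩) = (0.135379)·a + (-0.990794i)·b = 0.1354
new amp(|1⟩) = (-0.990794i)·a + (0.135379)·b = -0.9908i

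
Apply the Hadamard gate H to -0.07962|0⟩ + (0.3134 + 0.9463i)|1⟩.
(0.1653 + 0.6691i)|0⟩ + (-0.2779 - 0.6691i)|1⟩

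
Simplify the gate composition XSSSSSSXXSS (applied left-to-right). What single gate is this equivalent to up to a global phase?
X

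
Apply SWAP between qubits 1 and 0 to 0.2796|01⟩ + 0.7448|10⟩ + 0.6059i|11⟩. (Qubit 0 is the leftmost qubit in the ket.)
0.7448|01⟩ + 0.2796|10⟩ + 0.6059i|11⟩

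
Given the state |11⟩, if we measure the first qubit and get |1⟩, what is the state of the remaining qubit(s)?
|1⟩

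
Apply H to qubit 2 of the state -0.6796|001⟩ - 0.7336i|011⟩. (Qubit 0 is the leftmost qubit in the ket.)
-0.4805|000⟩ + 0.4805|001⟩ - 0.5187i|010⟩ + 0.5187i|011⟩

H on qubit 2 mixes each pair of kets that differ only in qubit 2: amplitudes (a, b) of (|…0…⟩, |…1…⟩) become ((a + b)/√2, (a − b)/√2). Kets absent from the input have amplitude 0.
(|000⟩, |001⟩): (a, b) = (0, -0.6796) → (-0.4805, 0.4805)
(|010⟩, |011⟩): (a, b) = (0, -0.7336i) → (-0.5187i, 0.5187i)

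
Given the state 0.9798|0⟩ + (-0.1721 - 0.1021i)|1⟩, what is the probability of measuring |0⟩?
0.96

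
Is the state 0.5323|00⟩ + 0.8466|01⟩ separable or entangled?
Separable

Writing the state as a|00⟩ + b|01⟩ + c|10⟩ + d|11⟩, it is a product state iff ad − bc = 0.
Here (a, b, c, d) = (0.5323, 0.8466, 0, 0): ad − bc = (0.5323)(0) − (0.8466)(0) = 0, so the state is separable.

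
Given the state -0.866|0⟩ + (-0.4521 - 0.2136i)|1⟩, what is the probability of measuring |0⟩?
0.75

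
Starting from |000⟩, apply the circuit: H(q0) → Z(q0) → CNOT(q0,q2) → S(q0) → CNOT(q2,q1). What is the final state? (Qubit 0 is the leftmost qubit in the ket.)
1/√2|000⟩ - (1/√2)i|111⟩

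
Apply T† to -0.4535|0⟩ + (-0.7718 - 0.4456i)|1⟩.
-0.4535|0⟩ + (-0.8608 + 0.2307i)|1⟩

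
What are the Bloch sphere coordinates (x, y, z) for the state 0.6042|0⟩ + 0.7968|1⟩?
(0.9629, 0, -0.2698)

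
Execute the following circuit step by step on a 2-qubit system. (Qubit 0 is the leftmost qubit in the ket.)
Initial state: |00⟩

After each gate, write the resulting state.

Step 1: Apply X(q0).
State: |10⟩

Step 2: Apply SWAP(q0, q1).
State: |01⟩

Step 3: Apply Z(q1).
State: -|01⟩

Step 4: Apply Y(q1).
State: i|00⟩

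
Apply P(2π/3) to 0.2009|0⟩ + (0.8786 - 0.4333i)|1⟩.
0.2009|0⟩ + (-0.06405 + 0.9775i)|1⟩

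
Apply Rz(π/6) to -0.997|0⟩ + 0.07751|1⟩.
(-0.963 + 0.258i)|0⟩ + (0.07487 + 0.02006i)|1⟩

Rz(π/6) = [[e^(−iθ/2), 0], [0, e^(iθ/2)]] with e^(±iθ/2) = cos(θ/2) ± i·sin(θ/2); θ = π/6, cos(θ/2) ≈ 0.965926, sin(θ/2) ≈ 0.258819.
With a = amp(|0⟩) = -0.997 and b = amp(|1⟩) = 0.07751:
new amp(|0⟩) = (0.965926 - 0.258819i)·a = (-0.963 + 0.258i)
new amp(|1⟩) = (0.965926 + 0.258819i)·b = (0.07487 + 0.02006i)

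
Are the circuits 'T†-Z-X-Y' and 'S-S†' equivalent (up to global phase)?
No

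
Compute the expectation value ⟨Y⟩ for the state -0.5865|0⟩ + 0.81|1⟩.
0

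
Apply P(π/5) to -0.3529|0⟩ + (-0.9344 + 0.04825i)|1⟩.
-0.3529|0⟩ + (-0.7843 - 0.5102i)|1⟩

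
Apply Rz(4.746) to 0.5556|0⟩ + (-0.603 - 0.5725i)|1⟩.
(-0.3994 - 0.3862i)|0⟩ + (0.8314 - 0.007596i)|1⟩

Rz(4.746) = [[e^(−iθ/2), 0], [0, e^(iθ/2)]] with e^(±iθ/2) = cos(θ/2) ± i·sin(θ/2); θ = 4.746, cos(θ/2) ≈ -0.71889, sin(θ/2) ≈ 0.695124.
With a = amp(|0⟩) = 0.5556 and b = amp(|1⟩) = (-0.603 - 0.5725i):
new amp(|0⟩) = (-0.71889 - 0.695124i)·a = (-0.3994 - 0.3862i)
new amp(|1⟩) = (-0.71889 + 0.695124i)·b = (0.8314 - 0.007596i)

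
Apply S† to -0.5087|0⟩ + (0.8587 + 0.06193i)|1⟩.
-0.5087|0⟩ + (0.06193 - 0.8587i)|1⟩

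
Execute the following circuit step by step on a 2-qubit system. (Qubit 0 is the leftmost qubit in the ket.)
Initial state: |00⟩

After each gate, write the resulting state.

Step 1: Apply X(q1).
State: |01⟩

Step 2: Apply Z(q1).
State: -|01⟩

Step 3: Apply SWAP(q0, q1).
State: -|10⟩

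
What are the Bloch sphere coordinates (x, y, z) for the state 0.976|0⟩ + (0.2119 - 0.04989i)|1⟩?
(0.4136, -0.09739, 0.9052)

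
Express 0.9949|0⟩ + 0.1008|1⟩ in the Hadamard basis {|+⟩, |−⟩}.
0.7748|+⟩ + 0.6322|−⟩

With |ψ⟩ = α|0⟩ + β|1⟩, the Hadamard-basis coefficients are ⟨+|ψ⟩ = (α + β)/√2 and ⟨−|ψ⟩ = (α − β)/√2.
Here α = 0.9949, β = 0.1008: (α + β)/√2 = 0.7748, (α − β)/√2 = 0.6322.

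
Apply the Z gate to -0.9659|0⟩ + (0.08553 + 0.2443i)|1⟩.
-0.9659|0⟩ + (-0.08553 - 0.2443i)|1⟩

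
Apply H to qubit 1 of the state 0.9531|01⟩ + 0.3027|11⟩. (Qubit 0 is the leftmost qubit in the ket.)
0.6739|00⟩ - 0.6739|01⟩ + 0.214|10⟩ - 0.214|11⟩

H on qubit 1 mixes each pair of kets that differ only in qubit 1: amplitudes (a, b) of (|…0…⟩, |…1…⟩) become ((a + b)/√2, (a − b)/√2). Kets absent from the input have amplitude 0.
(|00⟩, |01⟩): (a, b) = (0, 0.9531) → (0.6739, -0.6739)
(|10⟩, |11⟩): (a, b) = (0, 0.3027) → (0.214, -0.214)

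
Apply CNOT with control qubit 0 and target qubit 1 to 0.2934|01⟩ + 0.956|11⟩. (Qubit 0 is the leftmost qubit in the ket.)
0.2934|01⟩ + 0.956|10⟩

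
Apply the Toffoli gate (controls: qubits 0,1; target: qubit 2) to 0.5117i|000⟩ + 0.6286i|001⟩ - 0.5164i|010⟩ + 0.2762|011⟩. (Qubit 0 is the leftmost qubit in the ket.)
0.5117i|000⟩ + 0.6286i|001⟩ - 0.5164i|010⟩ + 0.2762|011⟩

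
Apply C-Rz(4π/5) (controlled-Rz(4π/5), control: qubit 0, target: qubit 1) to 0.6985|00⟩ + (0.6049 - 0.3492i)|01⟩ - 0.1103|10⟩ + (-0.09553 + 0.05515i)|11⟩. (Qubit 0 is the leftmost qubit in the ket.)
0.6985|00⟩ + (0.6049 - 0.3492i)|01⟩ + (-0.03408 + 0.1049i)|10⟩ + (-0.08197 - 0.07381i)|11⟩

C-Rz(4π/5) leaves the control-|0⟩ kets |00⟩, |01⟩ unchanged and applies Rz(4π/5) to qubit 1 on the control-|1⟩ pair (|10⟩, |11⟩).
Rz(4π/5) = [[e^(−iθ/2), 0], [0, e^(iθ/2)]] with e^(±iθ/2) = cos(θ/2) ± i·sin(θ/2); θ = 4π/5, cos(θ/2) ≈ 0.309017, sin(θ/2) ≈ 0.951057.
With a = amp(|10⟩) = -0.1103 and b = amp(|11⟩) = (-0.09553 + 0.05515i):
new amp(|10⟩) = (0.309017 - 0.951057i)·a = (-0.03408 + 0.1049i)
new amp(|11⟩) = (0.309017 + 0.951057i)·b = (-0.08197 - 0.07381i)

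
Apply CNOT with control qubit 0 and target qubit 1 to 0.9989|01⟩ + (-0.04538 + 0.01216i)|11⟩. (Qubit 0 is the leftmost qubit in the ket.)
0.9989|01⟩ + (-0.04538 + 0.01216i)|10⟩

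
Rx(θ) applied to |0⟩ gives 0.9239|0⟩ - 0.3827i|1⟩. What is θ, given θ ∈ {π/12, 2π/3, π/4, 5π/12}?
π/4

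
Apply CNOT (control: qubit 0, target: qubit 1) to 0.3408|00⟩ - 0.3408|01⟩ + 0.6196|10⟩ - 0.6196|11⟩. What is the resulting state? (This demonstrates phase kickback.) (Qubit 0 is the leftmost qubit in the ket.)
0.3408|00⟩ - 0.3408|01⟩ - 0.6196|10⟩ + 0.6196|11⟩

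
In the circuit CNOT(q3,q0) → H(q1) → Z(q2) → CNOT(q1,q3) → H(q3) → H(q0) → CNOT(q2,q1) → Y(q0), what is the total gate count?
8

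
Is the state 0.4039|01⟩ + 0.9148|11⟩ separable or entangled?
Separable

Writing the state as a|00⟩ + b|01⟩ + c|10⟩ + d|11⟩, it is a product state iff ad − bc = 0.
Here (a, b, c, d) = (0, 0.4039, 0, 0.9148): ad − bc = (0)(0.9148) − (0.4039)(0) = 0, so the state is separable.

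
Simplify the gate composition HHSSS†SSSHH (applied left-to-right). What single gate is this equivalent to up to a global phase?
I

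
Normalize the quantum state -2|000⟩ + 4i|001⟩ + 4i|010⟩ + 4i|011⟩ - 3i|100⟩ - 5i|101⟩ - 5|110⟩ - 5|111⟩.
-0.1715|000⟩ + 0.343i|001⟩ + 0.343i|010⟩ + 0.343i|011⟩ - 0.2572i|100⟩ - 0.4287i|101⟩ - 0.4287|110⟩ - 0.4287|111⟩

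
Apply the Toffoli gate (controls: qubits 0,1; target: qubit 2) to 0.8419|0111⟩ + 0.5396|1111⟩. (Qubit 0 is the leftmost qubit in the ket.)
0.8419|0111⟩ + 0.5396|1101⟩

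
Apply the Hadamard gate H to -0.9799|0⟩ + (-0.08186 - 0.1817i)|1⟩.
(-0.7508 - 0.1285i)|0⟩ + (-0.635 + 0.1285i)|1⟩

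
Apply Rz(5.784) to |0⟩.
(-0.969 - 0.247i)|0⟩

Rz(5.784) = [[e^(−iθ/2), 0], [0, e^(iθ/2)]] with e^(±iθ/2) = cos(θ/2) ± i·sin(θ/2); θ = 5.784, cos(θ/2) ≈ -0.969013, sin(θ/2) ≈ 0.247009.
With a = amp(|0⟩) = 1 and b = amp(|1⟩) = 0:
new amp(|0⟩) = (-0.969013 - 0.247009i)·a = (-0.969 - 0.247i)
new amp(|1⟩) = (-0.969013 + 0.247009i)·b = 0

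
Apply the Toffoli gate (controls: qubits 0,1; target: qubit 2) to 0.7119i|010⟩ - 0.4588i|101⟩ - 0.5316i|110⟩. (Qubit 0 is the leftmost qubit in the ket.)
0.7119i|010⟩ - 0.4588i|101⟩ - 0.5316i|111⟩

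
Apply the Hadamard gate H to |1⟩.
1/√2|0⟩ - 1/√2|1⟩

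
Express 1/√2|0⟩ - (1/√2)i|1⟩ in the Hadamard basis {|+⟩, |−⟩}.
(1/2 - (1/2)i)|+⟩ + (1/2 + (1/2)i)|−⟩

With |ψ⟩ = α|0⟩ + β|1⟩, the Hadamard-basis coefficients are ⟨+|ψ⟩ = (α + β)/√2 and ⟨−|ψ⟩ = (α − β)/√2.
Here α = 1/√2, β = -(1/√2)i: (α + β)/√2 = (1/2 - (1/2)i), (α − β)/√2 = (1/2 + (1/2)i).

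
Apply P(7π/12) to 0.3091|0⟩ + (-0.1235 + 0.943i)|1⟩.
0.3091|0⟩ + (-0.8789 - 0.3634i)|1⟩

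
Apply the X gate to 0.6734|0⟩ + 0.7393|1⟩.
0.7393|0⟩ + 0.6734|1⟩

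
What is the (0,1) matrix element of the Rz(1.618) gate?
0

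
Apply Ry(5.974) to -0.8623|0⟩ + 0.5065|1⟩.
0.774|0⟩ - 0.6332|1⟩

Ry(5.974) = [[cos(θ/2), −sin(θ/2)], [sin(θ/2), cos(θ/2)]]; θ = 5.974, cos(θ/2) ≈ -0.988074, sin(θ/2) ≈ 0.153978.
With a = amp(|0⟩) = -0.8623 and b = amp(|1⟩) = 0.5065:
new amp(|0⟩) = (-0.988074)·a + (-0.153978)·b = 0.774
new amp(|1⟩) = (0.153978)·a + (-0.988074)·b = -0.6332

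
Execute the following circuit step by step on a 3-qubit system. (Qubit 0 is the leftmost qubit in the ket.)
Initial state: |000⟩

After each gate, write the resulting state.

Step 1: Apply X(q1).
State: |010⟩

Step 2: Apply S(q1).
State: i|010⟩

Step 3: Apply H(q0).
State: (1/√2)i|010⟩ + (1/√2)i|110⟩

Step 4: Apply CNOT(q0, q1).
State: (1/√2)i|010⟩ + (1/√2)i|100⟩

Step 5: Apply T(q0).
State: (1/√2)i|010⟩ + (-1/2 + (1/2)i)|100⟩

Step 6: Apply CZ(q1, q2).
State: (1/√2)i|010⟩ + (-1/2 + (1/2)i)|100⟩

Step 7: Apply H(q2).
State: (1/2)i|010⟩ + (1/2)i|011⟩ + (-1/√8 + (1/√8)i)|100⟩ + (-1/√8 + (1/√8)i)|101⟩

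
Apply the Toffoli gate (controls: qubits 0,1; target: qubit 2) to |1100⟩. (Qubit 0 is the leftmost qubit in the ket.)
|1110⟩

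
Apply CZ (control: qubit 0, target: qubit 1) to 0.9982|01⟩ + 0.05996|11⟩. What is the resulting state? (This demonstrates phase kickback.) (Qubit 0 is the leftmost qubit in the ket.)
0.9982|01⟩ - 0.05996|11⟩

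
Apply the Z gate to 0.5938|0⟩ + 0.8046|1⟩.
0.5938|0⟩ - 0.8046|1⟩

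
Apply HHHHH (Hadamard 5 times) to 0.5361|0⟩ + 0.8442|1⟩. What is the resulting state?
0.976|0⟩ - 0.2179|1⟩

H² = I, so H^5 = H: a single Hadamard. With (a, b) = (0.5361, 0.8442), H gives ((a + b)/√2, (a − b)/√2) = (0.976, -0.2179).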